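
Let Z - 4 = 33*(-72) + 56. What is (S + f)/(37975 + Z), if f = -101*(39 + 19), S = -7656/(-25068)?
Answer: -12236724/74491651 ≈ -0.16427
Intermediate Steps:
S = 638/2089 (S = -7656*(-1/25068) = 638/2089 ≈ 0.30541)
Z = -2316 (Z = 4 + (33*(-72) + 56) = 4 + (-2376 + 56) = 4 - 2320 = -2316)
f = -5858 (f = -101*58 = -5858)
(S + f)/(37975 + Z) = (638/2089 - 5858)/(37975 - 2316) = -12236724/2089/35659 = -12236724/2089*1/35659 = -12236724/74491651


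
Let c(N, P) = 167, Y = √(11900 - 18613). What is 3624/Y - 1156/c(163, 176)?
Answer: -1156/167 - 3624*I*√137/959 ≈ -6.9222 - 44.231*I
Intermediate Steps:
Y = 7*I*√137 (Y = √(-6713) = 7*I*√137 ≈ 81.933*I)
3624/Y - 1156/c(163, 176) = 3624/((7*I*√137)) - 1156/167 = 3624*(-I*√137/959) - 1156*1/167 = -3624*I*√137/959 - 1156/167 = -1156/167 - 3624*I*√137/959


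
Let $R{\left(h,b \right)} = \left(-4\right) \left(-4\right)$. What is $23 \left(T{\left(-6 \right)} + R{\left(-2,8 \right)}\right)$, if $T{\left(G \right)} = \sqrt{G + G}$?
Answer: $368 + 46 i \sqrt{3} \approx 368.0 + 79.674 i$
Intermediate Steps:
$R{\left(h,b \right)} = 16$
$T{\left(G \right)} = \sqrt{2} \sqrt{G}$ ($T{\left(G \right)} = \sqrt{2 G} = \sqrt{2} \sqrt{G}$)
$23 \left(T{\left(-6 \right)} + R{\left(-2,8 \right)}\right) = 23 \left(\sqrt{2} \sqrt{-6} + 16\right) = 23 \left(\sqrt{2} i \sqrt{6} + 16\right) = 23 \left(2 i \sqrt{3} + 16\right) = 23 \left(16 + 2 i \sqrt{3}\right) = 368 + 46 i \sqrt{3}$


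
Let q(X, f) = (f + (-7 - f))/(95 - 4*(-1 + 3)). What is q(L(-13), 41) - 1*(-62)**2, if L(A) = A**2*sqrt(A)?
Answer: -334435/87 ≈ -3844.1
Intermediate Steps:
L(A) = A**(5/2)
q(X, f) = -7/87 (q(X, f) = -7/(95 - 4*2) = -7/(95 - 8) = -7/87)
q(L(-13), 41) - 1*(-62)**2 = -7/87 - 1*(-62)**2 = -7/87 - 1*3844 = -7/87 - 3844 = -334435/87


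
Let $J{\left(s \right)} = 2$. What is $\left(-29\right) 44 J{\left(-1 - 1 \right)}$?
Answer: $-2552$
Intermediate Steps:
$\left(-29\right) 44 J{\left(-1 - 1 \right)} = \left(-29\right) 44 \cdot 2 = \left(-1276\right) 2 = -2552$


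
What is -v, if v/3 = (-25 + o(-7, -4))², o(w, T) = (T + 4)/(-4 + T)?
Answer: -1875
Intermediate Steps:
o(w, T) = (4 + T)/(-4 + T)
v = 1875 (v = 3*(-25 + (4 - 4)/(-4 - 4))² = 3*(-25 + 0/(-8))² = 3*(-25 - ⅛*0)² = 3*(-25 + 0)² = 3*(-25)² = 3*625 = 1875)
-v = -1*1875 = -1875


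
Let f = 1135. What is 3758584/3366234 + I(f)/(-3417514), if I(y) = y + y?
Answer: 3209343022249/2876037955569 ≈ 1.1159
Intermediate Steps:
I(y) = 2*y
3758584/3366234 + I(f)/(-3417514) = 3758584/3366234 + (2*1135)/(-3417514) = 3758584*(1/3366234) + 2270*(-1/3417514) = 1879292/1683117 - 1135/1708757 = 3209343022249/2876037955569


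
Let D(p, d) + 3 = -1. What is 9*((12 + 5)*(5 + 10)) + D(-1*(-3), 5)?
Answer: 2291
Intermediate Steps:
D(p, d) = -4 (D(p, d) = -3 - 1 = -4)
9*((12 + 5)*(5 + 10)) + D(-1*(-3), 5) = 9*((12 + 5)*(5 + 10)) - 4 = 9*(17*15) - 4 = 9*255 - 4 = 2295 - 4 = 2291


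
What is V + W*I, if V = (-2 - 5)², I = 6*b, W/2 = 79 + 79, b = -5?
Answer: -9431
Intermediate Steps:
W = 316 (W = 2*(79 + 79) = 2*158 = 316)
I = -30 (I = 6*(-5) = -30)
V = 49 (V = (-7)² = 49)
V + W*I = 49 + 316*(-30) = 49 - 9480 = -9431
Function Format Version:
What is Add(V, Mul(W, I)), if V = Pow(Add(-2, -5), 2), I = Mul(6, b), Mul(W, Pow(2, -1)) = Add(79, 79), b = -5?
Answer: -9431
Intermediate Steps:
W = 316 (W = Mul(2, Add(79, 79)) = Mul(2, 158) = 316)
I = -30 (I = Mul(6, -5) = -30)
V = 49 (V = Pow(-7, 2) = 49)
Add(V, Mul(W, I)) = Add(49, Mul(316, -30)) = Add(49, -9480) = -9431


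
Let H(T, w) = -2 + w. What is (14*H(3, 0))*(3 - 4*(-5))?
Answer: -644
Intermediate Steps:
(14*H(3, 0))*(3 - 4*(-5)) = (14*(-2 + 0))*(3 - 4*(-5)) = (14*(-2))*(3 + 20) = -28*23 = -644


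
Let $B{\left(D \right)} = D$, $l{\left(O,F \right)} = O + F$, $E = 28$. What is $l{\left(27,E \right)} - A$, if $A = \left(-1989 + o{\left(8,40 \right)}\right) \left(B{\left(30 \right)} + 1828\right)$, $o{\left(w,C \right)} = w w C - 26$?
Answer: $-1012555$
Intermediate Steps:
$o{\left(w,C \right)} = -26 + C w^{2}$ ($o{\left(w,C \right)} = w^{2} C - 26 = C w^{2} - 26 = -26 + C w^{2}$)
$l{\left(O,F \right)} = F + O$
$A = 1012610$ ($A = \left(-1989 - \left(26 - 40 \cdot 8^{2}\right)\right) \left(30 + 1828\right) = \left(-1989 + \left(-26 + 40 \cdot 64\right)\right) 1858 = \left(-1989 + \left(-26 + 2560\right)\right) 1858 = \left(-1989 + 2534\right) 1858 = 545 \cdot 1858 = 1012610$)
$l{\left(27,E \right)} - A = \left(28 + 27\right) - 1012610 = 55 - 1012610 = -1012555$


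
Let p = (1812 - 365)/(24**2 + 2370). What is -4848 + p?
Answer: -14280761/2946 ≈ -4847.5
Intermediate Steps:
p = 1447/2946 (p = 1447/(576 + 2370) = 1447/2946 ≈ 0.49117)
-4848 + p = -4848 + 1447/2946 = -14280761/2946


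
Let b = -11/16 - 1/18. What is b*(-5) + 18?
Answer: 3127/144 ≈ 21.715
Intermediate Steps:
b = -107/144 (b = -11*1/16 - 1*1/18 = -11/16 - 1/18 = -107/144 ≈ -0.74306)
b*(-5) + 18 = -107/144*(-5) + 18 = 535/144 + 18 = 3127/144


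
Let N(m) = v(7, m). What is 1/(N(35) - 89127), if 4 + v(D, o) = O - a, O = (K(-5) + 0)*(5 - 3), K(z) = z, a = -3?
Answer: -1/89138 ≈ -1.1219e-5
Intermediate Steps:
O = -10 (O = (-5 + 0)*(5 - 3) = -5*2 = -10)
v(D, o) = -11 (v(D, o) = -4 + (-10 - 1*(-3)) = -4 + (-10 + 3) = -4 - 7 = -11)
N(m) = -11
1/(N(35) - 89127) = 1/(-11 - 89127) = 1/(-89138) = -1/89138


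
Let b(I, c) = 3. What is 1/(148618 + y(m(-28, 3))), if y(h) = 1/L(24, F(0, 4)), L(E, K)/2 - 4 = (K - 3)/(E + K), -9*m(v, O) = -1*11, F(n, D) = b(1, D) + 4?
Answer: 256/38046239 ≈ 6.7287e-6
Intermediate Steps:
F(n, D) = 7 (F(n, D) = 3 + 4 = 7)
m(v, O) = 11/9 (m(v, O) = -(-1)*11/9 = -⅑*(-11) = 11/9)
L(E, K) = 8 + 2*(-3 + K)/(E + K) (L(E, K) = 8 + 2*((K - 3)/(E + K)) = 8 + 2*((-3 + K)/(E + K)) = 8 + 2*(-3 + K)/(E + K))
y(h) = 31/256 (y(h) = 1/(2*(-3 + 4*24 + 5*7)/(24 + 7)) = 1/(2*(-3 + 96 + 35)/31) = 1/(2*(1/31)*128) = 1/(256/31) = 31/256)
1/(148618 + y(m(-28, 3))) = 1/(148618 + 31/256) = 1/(38046239/256) = 256/38046239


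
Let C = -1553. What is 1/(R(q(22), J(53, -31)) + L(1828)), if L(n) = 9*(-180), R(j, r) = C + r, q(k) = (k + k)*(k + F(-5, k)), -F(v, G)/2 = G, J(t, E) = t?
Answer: -1/3120 ≈ -0.00032051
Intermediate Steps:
F(v, G) = -2*G
q(k) = -2*k**2 (q(k) = (k + k)*(k - 2*k) = (2*k)*(-k) = -2*k**2)
R(j, r) = -1553 + r
L(n) = -1620
1/(R(q(22), J(53, -31)) + L(1828)) = 1/((-1553 + 53) - 1620) = 1/(-1500 - 1620) = 1/(-3120) = -1/3120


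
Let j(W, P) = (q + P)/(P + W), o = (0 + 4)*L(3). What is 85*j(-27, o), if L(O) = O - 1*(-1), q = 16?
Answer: -2720/11 ≈ -247.27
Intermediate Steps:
L(O) = 1 + O (L(O) = O + 1 = 1 + O)
o = 16 (o = (0 + 4)*(1 + 3) = 4*4 = 16)
j(W, P) = (16 + P)/(P + W)
85*j(-27, o) = 85*((16 + 16)/(16 - 27)) = 85*(32/(-11)) = 85*(-1/11*32) = 85*(-32/11) = -2720/11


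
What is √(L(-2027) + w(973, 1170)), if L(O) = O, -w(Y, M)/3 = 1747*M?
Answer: I*√6133997 ≈ 2476.7*I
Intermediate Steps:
w(Y, M) = -5241*M
√(L(-2027) + w(973, 1170)) = √(-2027 - 5241*1170) = √(-2027 - 6131970) = √(-6133997) = I*√6133997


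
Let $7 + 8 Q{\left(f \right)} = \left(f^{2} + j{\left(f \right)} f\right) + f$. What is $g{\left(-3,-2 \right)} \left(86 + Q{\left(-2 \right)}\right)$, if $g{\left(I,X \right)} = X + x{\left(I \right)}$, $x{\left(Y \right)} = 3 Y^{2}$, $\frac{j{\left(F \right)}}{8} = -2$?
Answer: $\frac{17875}{8} \approx 2234.4$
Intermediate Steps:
$j{\left(F \right)} = -16$ ($j{\left(F \right)} = 8 \left(-2\right) = -16$)
$Q{\left(f \right)} = - \frac{7}{8} - \frac{15 f}{8} + \frac{f^{2}}{8}$ ($Q{\left(f \right)} = - \frac{7}{8} + \frac{\left(f^{2} - 16 f\right) + f}{8} = - \frac{7}{8} + \frac{f^{2} - 15 f}{8} = - \frac{7}{8} + \left(- \frac{15 f}{8} + \frac{f^{2}}{8}\right) = - \frac{7}{8} - \frac{15 f}{8} + \frac{f^{2}}{8}$)
$g{\left(I,X \right)} = X + 3 I^{2}$
$g{\left(-3,-2 \right)} \left(86 + Q{\left(-2 \right)}\right) = \left(-2 + 3 \left(-3\right)^{2}\right) \left(86 - \left(- \frac{23}{8} - \frac{1}{2}\right)\right) = \left(-2 + 3 \cdot 9\right) \left(86 + \left(- \frac{7}{8} + \frac{15}{4} + \frac{1}{8} \cdot 4\right)\right) = \left(-2 + 27\right) \left(86 + \left(- \frac{7}{8} + \frac{15}{4} + \frac{1}{2}\right)\right) = 25 \left(86 + \frac{27}{8}\right) = 25 \cdot \frac{715}{8} = \frac{17875}{8}$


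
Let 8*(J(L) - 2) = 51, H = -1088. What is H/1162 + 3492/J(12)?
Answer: 16194368/38927 ≈ 416.02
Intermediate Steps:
J(L) = 67/8 (J(L) = 2 + (⅛)*51 = 2 + 51/8 = 67/8)
H/1162 + 3492/J(12) = -1088/1162 + 3492/(67/8) = -1088*1/1162 + 3492*(8/67) = -544/581 + 27936/67 = 16194368/38927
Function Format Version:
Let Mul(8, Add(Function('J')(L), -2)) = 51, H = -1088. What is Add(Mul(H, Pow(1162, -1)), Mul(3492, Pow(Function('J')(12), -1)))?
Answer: Rational(16194368, 38927) ≈ 416.02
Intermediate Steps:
Function('J')(L) = Rational(67, 8) (Function('J')(L) = Add(2, Mul(Rational(1, 8), 51)) = Add(2, Rational(51, 8)) = Rational(67, 8))
Add(Mul(H, Pow(1162, -1)), Mul(3492, Pow(Function('J')(12), -1))) = Add(Mul(-1088, Pow(1162, -1)), Mul(3492, Pow(Rational(67, 8), -1))) = Add(Mul(-1088, Rational(1, 1162)), Mul(3492, Rational(8, 67))) = Add(Rational(-544, 581), Rational(27936, 67)) = Rational(16194368, 38927)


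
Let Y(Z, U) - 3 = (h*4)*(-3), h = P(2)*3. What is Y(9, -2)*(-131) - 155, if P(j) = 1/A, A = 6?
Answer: 238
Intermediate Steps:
P(j) = ⅙ (P(j) = 1/6 = ⅙)
h = ½ (h = (⅙)*3 = ½ ≈ 0.50000)
Y(Z, U) = -3 (Y(Z, U) = 3 + ((½)*4)*(-3) = 3 + 2*(-3) = 3 - 6 = -3)
Y(9, -2)*(-131) - 155 = -3*(-131) - 155 = 393 - 155 = 238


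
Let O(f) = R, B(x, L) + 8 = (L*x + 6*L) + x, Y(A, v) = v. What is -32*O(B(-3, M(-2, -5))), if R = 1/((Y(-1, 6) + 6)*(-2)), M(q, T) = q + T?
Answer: 4/3 ≈ 1.3333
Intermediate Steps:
M(q, T) = T + q
B(x, L) = -8 + x + 6*L + L*x (B(x, L) = -8 + ((L*x + 6*L) + x) = -8 + ((6*L + L*x) + x) = -8 + (x + 6*L + L*x) = -8 + x + 6*L + L*x)
R = -1/24 (R = 1/((6 + 6)*(-2)) = 1/(12*(-2)) = 1/(-24) = -1/24 ≈ -0.041667)
O(f) = -1/24
-32*O(B(-3, M(-2, -5))) = -32*(-1/24) = 4/3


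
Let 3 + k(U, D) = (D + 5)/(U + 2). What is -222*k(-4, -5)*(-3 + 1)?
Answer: -1332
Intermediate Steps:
k(U, D) = -3 + (5 + D)/(2 + U) (k(U, D) = -3 + (D + 5)/(U + 2) = -3 + (5 + D)/(2 + U))
-222*k(-4, -5)*(-3 + 1) = -222*(-1 - 5 - 3*(-4))/(2 - 4)*(-3 + 1) = -222*(-1 - 5 + 12)/(-2)*(-2) = -222*(-1/2*6)*(-2) = -(-666)*(-2) = -222*6 = -1332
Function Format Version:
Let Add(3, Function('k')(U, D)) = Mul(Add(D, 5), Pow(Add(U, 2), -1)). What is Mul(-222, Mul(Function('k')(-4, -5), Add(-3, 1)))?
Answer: -1332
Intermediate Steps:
Function('k')(U, D) = Add(-3, Mul(Pow(Add(2, U), -1), Add(5, D))) (Function('k')(U, D) = Add(-3, Mul(Add(D, 5), Pow(Add(U, 2), -1))) = Add(-3, Mul(Add(5, D), Pow(Add(2, U), -1))) = Add(-3, Mul(Pow(Add(2, U), -1), Add(5, D))))
Mul(-222, Mul(Function('k')(-4, -5), Add(-3, 1))) = Mul(-222, Mul(Mul(Pow(Add(2, -4), -1), Add(-1, -5, Mul(-3, -4))), Add(-3, 1))) = Mul(-222, Mul(Mul(Pow(-2, -1), Add(-1, -5, 12)), -2)) = Mul(-222, Mul(Mul(Rational(-1, 2), 6), -2)) = Mul(-222, Mul(-3, -2)) = Mul(-222, 6) = -1332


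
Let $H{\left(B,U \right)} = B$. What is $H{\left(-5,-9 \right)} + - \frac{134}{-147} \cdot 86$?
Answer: $\frac{10789}{147} \approx 73.395$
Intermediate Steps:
$H{\left(-5,-9 \right)} + - \frac{134}{-147} \cdot 86 = -5 + - \frac{134}{-147} \cdot 86 = -5 + \left(-134\right) \left(- \frac{1}{147}\right) 86 = -5 + \frac{134}{147} \cdot 86 = -5 + \frac{11524}{147} = \frac{10789}{147}$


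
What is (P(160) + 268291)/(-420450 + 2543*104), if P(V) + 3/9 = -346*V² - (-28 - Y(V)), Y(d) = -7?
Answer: 25767865/467934 ≈ 55.067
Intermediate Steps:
P(V) = 62/3 - 346*V² (P(V) = -⅓ + (-346*V² - (-28 - 1*(-7))) = -⅓ + (-346*V² - (-28 + 7)) = -⅓ + (-346*V² - 1*(-21)) = -⅓ + (-346*V² + 21) = -⅓ + (21 - 346*V²) = 62/3 - 346*V²)
(P(160) + 268291)/(-420450 + 2543*104) = ((62/3 - 346*160²) + 268291)/(-420450 + 2543*104) = ((62/3 - 346*25600) + 268291)/(-420450 + 264472) = ((62/3 - 8857600) + 268291)/(-155978) = (-26572738/3 + 268291)*(-1/155978) = -25767865/3*(-1/155978) = 25767865/467934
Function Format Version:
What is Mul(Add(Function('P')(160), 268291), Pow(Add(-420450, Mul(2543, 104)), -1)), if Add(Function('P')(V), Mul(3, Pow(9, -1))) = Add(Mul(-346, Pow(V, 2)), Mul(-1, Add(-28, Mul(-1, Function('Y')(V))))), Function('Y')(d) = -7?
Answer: Rational(25767865, 467934) ≈ 55.067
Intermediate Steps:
Function('P')(V) = Add(Rational(62, 3), Mul(-346, Pow(V, 2))) (Function('P')(V) = Add(Rational(-1, 3), Add(Mul(-346, Pow(V, 2)), Mul(-1, Add(-28, Mul(-1, -7))))) = Add(Rational(-1, 3), Add(Mul(-346, Pow(V, 2)), Mul(-1, Add(-28, 7)))) = Add(Rational(-1, 3), Add(Mul(-346, Pow(V, 2)), Mul(-1, -21))) = Add(Rational(-1, 3), Add(Mul(-346, Pow(V, 2)), 21)) = Add(Rational(-1, 3), Add(21, Mul(-346, Pow(V, 2)))) = Add(Rational(62, 3), Mul(-346, Pow(V, 2))))
Mul(Add(Function('P')(160), 268291), Pow(Add(-420450, Mul(2543, 104)), -1)) = Mul(Add(Add(Rational(62, 3), Mul(-346, Pow(160, 2))), 268291), Pow(Add(-420450, Mul(2543, 104)), -1)) = Mul(Add(Add(Rational(62, 3), Mul(-346, 25600)), 268291), Pow(Add(-420450, 264472), -1)) = Mul(Add(Add(Rational(62, 3), -8857600), 268291), Pow(-155978, -1)) = Mul(Add(Rational(-26572738, 3), 268291), Rational(-1, 155978)) = Mul(Rational(-25767865, 3), Rational(-1, 155978)) = Rational(25767865, 467934)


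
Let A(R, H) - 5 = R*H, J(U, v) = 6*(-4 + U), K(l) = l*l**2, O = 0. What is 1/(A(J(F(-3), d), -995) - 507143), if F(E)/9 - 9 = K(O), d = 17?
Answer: -1/966828 ≈ -1.0343e-6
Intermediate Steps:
K(l) = l**3
F(E) = 81 (F(E) = 81 + 9*0**3 = 81 + 9*0 = 81 + 0 = 81)
J(U, v) = -24 + 6*U
A(R, H) = 5 + H*R (A(R, H) = 5 + R*H = 5 + H*R)
1/(A(J(F(-3), d), -995) - 507143) = 1/((5 - 995*(-24 + 6*81)) - 507143) = 1/((5 - 995*(-24 + 486)) - 507143) = 1/((5 - 995*462) - 507143) = 1/((5 - 459690) - 507143) = 1/(-459685 - 507143) = 1/(-966828) = -1/966828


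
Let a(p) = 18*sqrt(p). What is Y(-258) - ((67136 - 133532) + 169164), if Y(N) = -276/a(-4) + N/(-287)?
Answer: -29494158/287 + 23*I/3 ≈ -1.0277e+5 + 7.6667*I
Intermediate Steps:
Y(N) = -N/287 + 23*I/3 (Y(N) = -276*(-I/36) + N/(-287) = -276*(-I/36) + N*(-1/287) = -276*(-I/36) - N/287 = -(-23)*I/3 - N/287 = 23*I/3 - N/287 = -N/287 + 23*I/3)
Y(-258) - ((67136 - 133532) + 169164) = (-1/287*(-258) + 23*I/3) - ((67136 - 133532) + 169164) = (258/287 + 23*I/3) - (-66396 + 169164) = (258/287 + 23*I/3) - 1*102768 = (258/287 + 23*I/3) - 102768 = -29494158/287 + 23*I/3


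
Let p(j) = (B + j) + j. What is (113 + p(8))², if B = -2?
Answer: 16129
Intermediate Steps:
p(j) = -2 + 2*j (p(j) = (-2 + j) + j = -2 + 2*j)
(113 + p(8))² = (113 + (-2 + 2*8))² = (113 + (-2 + 16))² = (113 + 14)² = 127² = 16129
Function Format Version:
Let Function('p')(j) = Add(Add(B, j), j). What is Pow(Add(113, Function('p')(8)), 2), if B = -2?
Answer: 16129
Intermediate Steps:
Function('p')(j) = Add(-2, Mul(2, j)) (Function('p')(j) = Add(Add(-2, j), j) = Add(-2, Mul(2, j)))
Pow(Add(113, Function('p')(8)), 2) = Pow(Add(113, Add(-2, Mul(2, 8))), 2) = Pow(Add(113, Add(-2, 16)), 2) = Pow(Add(113, 14), 2) = Pow(127, 2) = 16129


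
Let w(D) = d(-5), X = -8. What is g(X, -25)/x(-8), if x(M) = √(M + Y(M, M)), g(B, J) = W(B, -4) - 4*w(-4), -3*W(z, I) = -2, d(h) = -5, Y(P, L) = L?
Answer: -31*I/6 ≈ -5.1667*I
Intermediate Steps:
w(D) = -5
W(z, I) = ⅔ (W(z, I) = -⅓*(-2) = ⅔)
g(B, J) = 62/3 (g(B, J) = ⅔ - 4*(-5) = ⅔ + 20 = 62/3)
x(M) = √2*√M (x(M) = √(M + M) = √(2*M) = √2*√M)
g(X, -25)/x(-8) = 62/(3*((√2*√(-8)))) = 62/(3*((√2*(2*I*√2)))) = 62/(3*((4*I))) = 62*(-I/4)/3 = -31*I/6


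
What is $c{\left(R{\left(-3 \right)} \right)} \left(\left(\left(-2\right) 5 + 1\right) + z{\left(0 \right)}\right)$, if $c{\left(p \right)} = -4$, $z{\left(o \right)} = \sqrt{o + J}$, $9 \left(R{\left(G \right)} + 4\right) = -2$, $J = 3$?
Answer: $36 - 4 \sqrt{3} \approx 29.072$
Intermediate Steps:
$R{\left(G \right)} = - \frac{38}{9}$ ($R{\left(G \right)} = -4 + \frac{1}{9} \left(-2\right) = -4 - \frac{2}{9} = - \frac{38}{9}$)
$z{\left(o \right)} = \sqrt{3 + o}$ ($z{\left(o \right)} = \sqrt{o + 3} = \sqrt{3 + o}$)
$c{\left(R{\left(-3 \right)} \right)} \left(\left(\left(-2\right) 5 + 1\right) + z{\left(0 \right)}\right) = - 4 \left(\left(\left(-2\right) 5 + 1\right) + \sqrt{3 + 0}\right) = - 4 \left(\left(-10 + 1\right) + \sqrt{3}\right) = - 4 \left(-9 + \sqrt{3}\right) = 36 - 4 \sqrt{3}$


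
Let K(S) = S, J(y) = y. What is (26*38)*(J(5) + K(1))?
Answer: 5928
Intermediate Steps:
(26*38)*(J(5) + K(1)) = (26*38)*(5 + 1) = 988*6 = 5928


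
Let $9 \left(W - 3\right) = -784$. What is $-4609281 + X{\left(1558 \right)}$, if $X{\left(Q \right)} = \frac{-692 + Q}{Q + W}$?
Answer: $- \frac{61142104671}{13265} \approx -4.6093 \cdot 10^{6}$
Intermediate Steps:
$W = - \frac{757}{9}$ ($W = 3 + \frac{1}{9} \left(-784\right) = 3 - \frac{784}{9} = - \frac{757}{9} \approx -84.111$)
$X{\left(Q \right)} = \frac{-692 + Q}{- \frac{757}{9} + Q}$ ($X{\left(Q \right)} = \frac{-692 + Q}{Q - \frac{757}{9}} = \frac{-692 + Q}{- \frac{757}{9} + Q}$)
$-4609281 + X{\left(1558 \right)} = -4609281 + \frac{9 \left(-692 + 1558\right)}{-757 + 9 \cdot 1558} = -4609281 + 9 \frac{1}{-757 + 14022} \cdot 866 = -4609281 + 9 \cdot \frac{1}{13265} \cdot 866 = -4609281 + \frac{7794}{13265} = - \frac{61142104671}{13265}$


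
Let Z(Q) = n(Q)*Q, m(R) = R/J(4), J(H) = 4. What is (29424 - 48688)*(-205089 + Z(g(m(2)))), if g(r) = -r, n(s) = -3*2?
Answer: 3950776704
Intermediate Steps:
n(s) = -6
m(R) = R/4
Z(Q) = -6*Q
(29424 - 48688)*(-205089 + Z(g(m(2)))) = (29424 - 48688)*(-205089 - (-6)*(1/4)*2) = -19264*(-205089 - (-6)/2) = -19264*(-205089 - 6*(-1/2)) = -19264*(-205089 + 3) = -19264*(-205086) = 3950776704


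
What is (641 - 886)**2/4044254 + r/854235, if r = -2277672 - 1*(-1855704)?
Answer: -551756771999/1151581105230 ≈ -0.47913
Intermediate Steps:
r = -421968 (r = -2277672 + 1855704 = -421968)
(641 - 886)**2/4044254 + r/854235 = (641 - 886)**2/4044254 - 421968/854235 = (-245)**2*(1/4044254) - 421968*1/854235 = 60025*(1/4044254) - 140656/284745 = 60025/4044254 - 140656/284745 = -551756771999/1151581105230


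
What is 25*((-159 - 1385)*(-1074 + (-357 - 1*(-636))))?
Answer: 30687000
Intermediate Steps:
25*((-159 - 1385)*(-1074 + (-357 - 1*(-636)))) = 25*(-1544*(-1074 + (-357 + 636))) = 25*(-1544*(-1074 + 279)) = 25*(-1544*(-795)) = 25*1227480 = 30687000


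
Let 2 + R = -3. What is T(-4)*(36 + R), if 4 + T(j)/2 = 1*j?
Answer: -496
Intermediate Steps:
R = -5 (R = -2 - 3 = -5)
T(j) = -8 + 2*j (T(j) = -8 + 2*(1*j) = -8 + 2*j)
T(-4)*(36 + R) = (-8 + 2*(-4))*(36 - 5) = (-8 - 8)*31 = -16*31 = -496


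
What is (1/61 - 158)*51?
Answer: -491487/61 ≈ -8057.2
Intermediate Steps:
(1/61 - 158)*51 = -9637/61*51 = -491487/61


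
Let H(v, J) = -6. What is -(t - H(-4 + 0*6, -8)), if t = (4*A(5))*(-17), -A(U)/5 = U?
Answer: -1706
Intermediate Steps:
A(U) = -5*U
t = 1700 (t = (4*(-5*5))*(-17) = (4*(-25))*(-17) = -100*(-17) = 1700)
-(t - H(-4 + 0*6, -8)) = -(1700 - 1*(-6)) = -(1700 + 6) = -1*1706 = -1706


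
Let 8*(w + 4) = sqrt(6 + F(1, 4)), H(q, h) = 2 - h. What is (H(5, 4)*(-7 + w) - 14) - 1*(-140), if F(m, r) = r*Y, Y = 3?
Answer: 148 - 3*sqrt(2)/4 ≈ 146.94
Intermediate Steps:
F(m, r) = 3*r (F(m, r) = r*3 = 3*r)
w = -4 + 3*sqrt(2)/8 (w = -4 + sqrt(6 + 3*4)/8 = -4 + sqrt(6 + 12)/8 = -4 + sqrt(18)/8 = -4 + (3*sqrt(2))/8 = -4 + 3*sqrt(2)/8 ≈ -3.4697)
(H(5, 4)*(-7 + w) - 14) - 1*(-140) = ((2 - 1*4)*(-7 + (-4 + 3*sqrt(2)/8)) - 14) - 1*(-140) = ((2 - 4)*(-11 + 3*sqrt(2)/8) - 14) + 140 = (-2*(-11 + 3*sqrt(2)/8) - 14) + 140 = ((22 - 3*sqrt(2)/4) - 14) + 140 = (8 - 3*sqrt(2)/4) + 140 = 148 - 3*sqrt(2)/4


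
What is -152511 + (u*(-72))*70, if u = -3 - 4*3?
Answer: -76911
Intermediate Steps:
u = -15 (u = -3 - 12 = -15)
-152511 + (u*(-72))*70 = -152511 - 15*(-72)*70 = -152511 + 1080*70 = -152511 + 75600 = -76911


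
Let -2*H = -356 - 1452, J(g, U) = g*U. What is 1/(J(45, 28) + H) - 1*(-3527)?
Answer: 7632429/2164 ≈ 3527.0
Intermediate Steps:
J(g, U) = U*g
H = 904 (H = -(-356 - 1452)/2 = -½*(-1808) = 904)
1/(J(45, 28) + H) - 1*(-3527) = 1/(28*45 + 904) - 1*(-3527) = 1/(1260 + 904) + 3527 = 1/2164 + 3527 = 7632429/2164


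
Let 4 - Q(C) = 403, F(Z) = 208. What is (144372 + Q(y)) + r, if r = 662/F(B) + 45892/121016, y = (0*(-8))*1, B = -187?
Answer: 32357868431/224744 ≈ 1.4398e+5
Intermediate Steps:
y = 0 (y = 0*1 = 0)
Q(C) = -399 (Q(C) = 4 - 1*403 = 4 - 403 = -399)
r = 800519/224744 (r = 662/208 + 45892/121016 = 662*(1/208) + 45892*(1/121016) = 331/104 + 1639/4322 = 800519/224744 ≈ 3.5619)
(144372 + Q(y)) + r = (144372 - 399) + 800519/224744 = 143973 + 800519/224744 = 32357868431/224744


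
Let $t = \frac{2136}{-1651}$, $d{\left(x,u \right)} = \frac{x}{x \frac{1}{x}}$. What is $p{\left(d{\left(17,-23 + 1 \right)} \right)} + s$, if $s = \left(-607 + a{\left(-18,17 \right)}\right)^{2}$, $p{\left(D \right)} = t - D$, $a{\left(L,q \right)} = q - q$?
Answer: $\frac{608279096}{1651} \approx 3.6843 \cdot 10^{5}$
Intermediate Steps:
$a{\left(L,q \right)} = 0$
$d{\left(x,u \right)} = x$ ($d{\left(x,u \right)} = \frac{x}{1} = x 1 = x$)
$t = - \frac{2136}{1651}$ ($t = 2136 \left(- \frac{1}{1651}\right) = - \frac{2136}{1651} \approx -1.2938$)
$p{\left(D \right)} = - \frac{2136}{1651} - D$
$s = 368449$ ($s = \left(-607 + 0\right)^{2} = \left(-607\right)^{2} = 368449$)
$p{\left(d{\left(17,-23 + 1 \right)} \right)} + s = \left(- \frac{2136}{1651} - 17\right) + 368449 = - \frac{30203}{1651} + 368449 = \frac{608279096}{1651}$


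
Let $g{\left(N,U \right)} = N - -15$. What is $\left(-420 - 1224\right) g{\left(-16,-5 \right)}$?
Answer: $1644$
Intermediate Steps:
$g{\left(N,U \right)} = 15 + N$ ($g{\left(N,U \right)} = N + 15 = 15 + N$)
$\left(-420 - 1224\right) g{\left(-16,-5 \right)} = \left(-420 - 1224\right) \left(15 - 16\right) = \left(-1644\right) \left(-1\right) = 1644$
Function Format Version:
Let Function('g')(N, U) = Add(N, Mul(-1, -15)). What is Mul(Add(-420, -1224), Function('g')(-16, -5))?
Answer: 1644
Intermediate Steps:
Function('g')(N, U) = Add(15, N) (Function('g')(N, U) = Add(N, 15) = Add(15, N))
Mul(Add(-420, -1224), Function('g')(-16, -5)) = Mul(Add(-420, -1224), Add(15, -16)) = Mul(-1644, -1) = 1644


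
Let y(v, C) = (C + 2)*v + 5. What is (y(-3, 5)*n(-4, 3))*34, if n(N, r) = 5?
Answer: -2720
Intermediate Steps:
y(v, C) = 5 + v*(2 + C) (y(v, C) = (2 + C)*v + 5 = v*(2 + C) + 5 = 5 + v*(2 + C))
(y(-3, 5)*n(-4, 3))*34 = ((5 + 2*(-3) + 5*(-3))*5)*34 = ((5 - 6 - 15)*5)*34 = -16*5*34 = -80*34 = -2720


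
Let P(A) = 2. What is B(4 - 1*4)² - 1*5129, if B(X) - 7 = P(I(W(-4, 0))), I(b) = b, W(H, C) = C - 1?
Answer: -5048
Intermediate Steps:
W(H, C) = -1 + C
B(X) = 9 (B(X) = 7 + 2 = 9)
B(4 - 1*4)² - 1*5129 = 9² - 1*5129 = 81 - 5129 = -5048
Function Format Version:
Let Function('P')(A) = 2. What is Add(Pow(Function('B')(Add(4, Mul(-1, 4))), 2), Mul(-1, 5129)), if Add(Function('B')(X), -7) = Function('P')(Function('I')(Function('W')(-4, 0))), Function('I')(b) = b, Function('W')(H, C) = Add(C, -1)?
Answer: -5048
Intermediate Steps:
Function('W')(H, C) = Add(-1, C)
Function('B')(X) = 9 (Function('B')(X) = Add(7, 2) = 9)
Add(Pow(Function('B')(Add(4, Mul(-1, 4))), 2), Mul(-1, 5129)) = Add(Pow(9, 2), Mul(-1, 5129)) = Add(81, -5129) = -5048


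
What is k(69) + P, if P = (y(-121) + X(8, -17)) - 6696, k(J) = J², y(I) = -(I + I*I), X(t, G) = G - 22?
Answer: -16494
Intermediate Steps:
X(t, G) = -22 + G
y(I) = -I - I² (y(I) = -(I + I²) = -I - I²)
P = -21255 (P = (-1*(-121)*(1 - 121) + (-22 - 17)) - 6696 = (-1*(-121)*(-120) - 39) - 6696 = (-14520 - 39) - 6696 = -14559 - 6696 = -21255)
k(69) + P = 69² - 21255 = 4761 - 21255 = -16494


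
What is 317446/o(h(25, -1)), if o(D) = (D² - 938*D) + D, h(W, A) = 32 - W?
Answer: -158723/3255 ≈ -48.763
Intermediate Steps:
o(D) = D² - 937*D
317446/o(h(25, -1)) = 317446/(((32 - 1*25)*(-937 + (32 - 1*25)))) = 317446/(((32 - 25)*(-937 + (32 - 25)))) = 317446/((7*(-937 + 7))) = 317446/((7*(-930))) = 317446/(-6510) = 317446*(-1/6510) = -158723/3255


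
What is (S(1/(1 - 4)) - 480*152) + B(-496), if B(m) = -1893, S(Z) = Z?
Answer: -224560/3 ≈ -74853.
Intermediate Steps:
(S(1/(1 - 4)) - 480*152) + B(-496) = (1/(1 - 4) - 480*152) - 1893 = (1/(-3) - 72960) - 1893 = (-1/3 - 72960) - 1893 = -218881/3 - 1893 = -224560/3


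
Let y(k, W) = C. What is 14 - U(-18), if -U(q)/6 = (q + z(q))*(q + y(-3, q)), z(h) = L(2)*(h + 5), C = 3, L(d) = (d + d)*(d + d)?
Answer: 20354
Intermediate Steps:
L(d) = 4*d² (L(d) = (2*d)*(2*d) = 4*d²)
y(k, W) = 3
z(h) = 80 + 16*h (z(h) = (4*2²)*(h + 5) = (4*4)*(5 + h) = 16*(5 + h) = 80 + 16*h)
U(q) = -6*(3 + q)*(80 + 17*q) (U(q) = -6*(q + (80 + 16*q))*(q + 3) = -6*(80 + 17*q)*(3 + q) = -6*(3 + q)*(80 + 17*q))
14 - U(-18) = 14 - (-1440 - 786*(-18) - 102*(-18)²) = 14 - (-1440 + 14148 - 102*324) = 14 - (-1440 + 14148 - 33048) = 14 - 1*(-20340) = 14 + 20340 = 20354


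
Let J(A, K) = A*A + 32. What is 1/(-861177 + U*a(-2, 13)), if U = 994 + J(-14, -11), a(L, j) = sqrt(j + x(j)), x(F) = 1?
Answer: -861177/741604919353 - 1222*sqrt(14)/741604919353 ≈ -1.1674e-6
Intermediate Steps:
J(A, K) = 32 + A**2 (J(A, K) = A**2 + 32 = 32 + A**2)
a(L, j) = sqrt(1 + j) (a(L, j) = sqrt(j + 1) = sqrt(1 + j))
U = 1222 (U = 994 + (32 + (-14)**2) = 994 + (32 + 196) = 994 + 228 = 1222)
1/(-861177 + U*a(-2, 13)) = 1/(-861177 + 1222*sqrt(1 + 13)) = 1/(-861177 + 1222*sqrt(14))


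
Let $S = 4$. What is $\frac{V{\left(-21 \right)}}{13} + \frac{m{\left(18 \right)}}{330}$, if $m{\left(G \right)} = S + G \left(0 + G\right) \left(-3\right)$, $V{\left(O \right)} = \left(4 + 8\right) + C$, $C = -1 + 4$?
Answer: $- \frac{347}{195} \approx -1.7795$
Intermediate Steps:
$C = 3$
$V{\left(O \right)} = 15$ ($V{\left(O \right)} = \left(4 + 8\right) + 3 = 12 + 3 = 15$)
$m{\left(G \right)} = 4 - 3 G^{2}$ ($m{\left(G \right)} = 4 + G \left(0 + G\right) \left(-3\right) = 4 + G G \left(-3\right) = 4 + G^{2} \left(-3\right) = 4 - 3 G^{2}$)
$\frac{V{\left(-21 \right)}}{13} + \frac{m{\left(18 \right)}}{330} = \frac{15}{13} + \frac{4 - 3 \cdot 18^{2}}{330} = 15 \cdot \frac{1}{13} + \left(4 - 972\right) \frac{1}{330} = \frac{15}{13} + \left(4 - 972\right) \frac{1}{330} = \frac{15}{13} - \frac{44}{15} = - \frac{347}{195}$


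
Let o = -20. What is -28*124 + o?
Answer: -3492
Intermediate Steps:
-28*124 + o = -28*124 - 20 = -3472 - 20 = -3492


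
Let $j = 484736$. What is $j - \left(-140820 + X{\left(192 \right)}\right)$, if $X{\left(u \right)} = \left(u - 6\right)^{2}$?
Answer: $590960$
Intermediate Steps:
$X{\left(u \right)} = \left(-6 + u\right)^{2}$
$j - \left(-140820 + X{\left(192 \right)}\right) = 484736 - \left(-140820 + \left(-6 + 192\right)^{2}\right) = 484736 - \left(-140820 + 186^{2}\right) = 484736 - \left(-140820 + 34596\right) = 484736 - -106224 = 484736 + 106224 = 590960$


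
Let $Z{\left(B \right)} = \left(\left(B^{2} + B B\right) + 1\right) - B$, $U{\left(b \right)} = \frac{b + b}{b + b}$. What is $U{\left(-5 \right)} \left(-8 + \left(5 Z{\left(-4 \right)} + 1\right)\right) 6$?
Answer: $1068$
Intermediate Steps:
$U{\left(b \right)} = 1$ ($U{\left(b \right)} = \frac{2 b}{2 b} = 2 b \frac{1}{2 b} = 1$)
$Z{\left(B \right)} = 1 - B + 2 B^{2}$ ($Z{\left(B \right)} = \left(\left(B^{2} + B^{2}\right) + 1\right) - B = \left(2 B^{2} + 1\right) - B = \left(1 + 2 B^{2}\right) - B = 1 - B + 2 B^{2}$)
$U{\left(-5 \right)} \left(-8 + \left(5 Z{\left(-4 \right)} + 1\right)\right) 6 = 1 \left(-8 + \left(5 \left(1 - -4 + 2 \left(-4\right)^{2}\right) + 1\right)\right) 6 = 1 \left(-8 + \left(5 \left(1 + 4 + 2 \cdot 16\right) + 1\right)\right) 6 = 1 \left(-8 + \left(5 \left(1 + 4 + 32\right) + 1\right)\right) 6 = 1 \left(-8 + \left(5 \cdot 37 + 1\right)\right) 6 = 1 \left(-8 + \left(185 + 1\right)\right) 6 = 1 \left(-8 + 186\right) 6 = 1 \cdot 178 \cdot 6 = 178 \cdot 6 = 1068$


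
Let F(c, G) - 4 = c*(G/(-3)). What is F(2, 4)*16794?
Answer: 22392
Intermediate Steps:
F(c, G) = 4 - G*c/3 (F(c, G) = 4 + c*(G/(-3)) = 4 + c*(G*(-⅓)) = 4 + c*(-G/3) = 4 - G*c/3)
F(2, 4)*16794 = (4 - ⅓*4*2)*16794 = (4 - 8/3)*16794 = (4/3)*16794 = 22392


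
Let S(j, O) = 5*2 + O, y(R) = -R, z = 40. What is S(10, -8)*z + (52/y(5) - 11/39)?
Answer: 13517/195 ≈ 69.318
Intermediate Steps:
S(j, O) = 10 + O
S(10, -8)*z + (52/y(5) - 11/39) = (10 - 8)*40 + (52/((-1*5)) - 11/39) = 2*40 + (52/(-5) - 11*1/39) = 80 + (52*(-⅕) - 11/39) = 80 + (-52/5 - 11/39) = 80 - 2083/195 = 13517/195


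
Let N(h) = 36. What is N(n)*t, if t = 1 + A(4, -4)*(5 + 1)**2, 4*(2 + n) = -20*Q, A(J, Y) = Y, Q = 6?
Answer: -5148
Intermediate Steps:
n = -32 (n = -2 + (-20*6)/4 = -2 + (1/4)*(-120) = -2 - 30 = -32)
t = -143 (t = 1 - 4*(5 + 1)**2 = 1 - 4*6**2 = 1 - 4*36 = 1 - 144 = -143)
N(n)*t = 36*(-143) = -5148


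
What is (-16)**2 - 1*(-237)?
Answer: 493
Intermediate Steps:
(-16)**2 - 1*(-237) = 256 + 237 = 493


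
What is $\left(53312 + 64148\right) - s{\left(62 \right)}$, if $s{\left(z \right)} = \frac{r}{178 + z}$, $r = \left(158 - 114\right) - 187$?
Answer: $\frac{28190543}{240} \approx 1.1746 \cdot 10^{5}$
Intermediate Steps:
$r = -143$ ($r = 44 - 187 = -143$)
$s{\left(z \right)} = - \frac{143}{178 + z}$
$\left(53312 + 64148\right) - s{\left(62 \right)} = \left(53312 + 64148\right) - - \frac{143}{178 + 62} = 117460 - - \frac{143}{240} = 117460 + \frac{143}{240} = \frac{28190543}{240}$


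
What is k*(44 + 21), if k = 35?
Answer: 2275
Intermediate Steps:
k*(44 + 21) = 35*(44 + 21) = 35*65 = 2275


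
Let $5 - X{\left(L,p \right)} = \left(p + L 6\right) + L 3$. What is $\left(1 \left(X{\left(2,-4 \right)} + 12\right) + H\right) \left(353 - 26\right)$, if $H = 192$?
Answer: $63765$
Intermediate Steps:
$X{\left(L,p \right)} = 5 - p - 9 L$ ($X{\left(L,p \right)} = 5 - \left(\left(p + L 6\right) + L 3\right) = 5 - \left(\left(p + 6 L\right) + 3 L\right) = 5 - \left(p + 9 L\right) = 5 - p - 9 L$)
$\left(1 \left(X{\left(2,-4 \right)} + 12\right) + H\right) \left(353 - 26\right) = \left(1 \left(\left(5 - -4 - 18\right) + 12\right) + 192\right) \left(353 - 26\right) = \left(1 \left(\left(5 + 4 - 18\right) + 12\right) + 192\right) 327 = \left(1 \left(-9 + 12\right) + 192\right) 327 = \left(1 \cdot 3 + 192\right) 327 = \left(3 + 192\right) 327 = 195 \cdot 327 = 63765$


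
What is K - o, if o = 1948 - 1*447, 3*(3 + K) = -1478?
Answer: -5990/3 ≈ -1996.7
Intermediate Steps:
K = -1487/3 (K = -3 + (⅓)*(-1478) = -3 - 1478/3 = -1487/3 ≈ -495.67)
o = 1501 (o = 1948 - 447 = 1501)
K - o = -1487/3 - 1*1501 = -1487/3 - 1501 = -5990/3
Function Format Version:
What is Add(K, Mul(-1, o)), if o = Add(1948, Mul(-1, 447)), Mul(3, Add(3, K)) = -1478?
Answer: Rational(-5990, 3) ≈ -1996.7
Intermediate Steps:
K = Rational(-1487, 3) (K = Add(-3, Mul(Rational(1, 3), -1478)) = Add(-3, Rational(-1478, 3)) = Rational(-1487, 3) ≈ -495.67)
o = 1501 (o = Add(1948, -447) = 1501)
Add(K, Mul(-1, o)) = Add(Rational(-1487, 3), Mul(-1, 1501)) = Add(Rational(-1487, 3), -1501) = Rational(-5990, 3)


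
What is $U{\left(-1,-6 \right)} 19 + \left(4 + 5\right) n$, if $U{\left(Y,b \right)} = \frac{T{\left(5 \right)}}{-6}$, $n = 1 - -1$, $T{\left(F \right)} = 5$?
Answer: $\frac{13}{6} \approx 2.1667$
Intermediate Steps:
$n = 2$ ($n = 1 + 1 = 2$)
$U{\left(Y,b \right)} = - \frac{5}{6}$ ($U{\left(Y,b \right)} = \frac{5}{-6} = 5 \left(- \frac{1}{6}\right) = - \frac{5}{6}$)
$U{\left(-1,-6 \right)} 19 + \left(4 + 5\right) n = \left(- \frac{5}{6}\right) 19 + \left(4 + 5\right) 2 = - \frac{95}{6} + 9 \cdot 2 = - \frac{95}{6} + 18 = \frac{13}{6}$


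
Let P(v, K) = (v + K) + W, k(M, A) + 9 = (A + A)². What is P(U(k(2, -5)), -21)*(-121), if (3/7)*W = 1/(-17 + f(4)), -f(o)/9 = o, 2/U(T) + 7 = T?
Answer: 1887237/742 ≈ 2543.4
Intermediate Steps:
k(M, A) = -9 + 4*A² (k(M, A) = -9 + (A + A)² = -9 + (2*A)² = -9 + 4*A²)
U(T) = 2/(-7 + T)
f(o) = -9*o
W = -7/159 (W = 7/(3*(-17 - 9*4)) = 7/(3*(-17 - 36)) = (7/3)/(-53) = (7/3)*(-1/53) = -7/159 ≈ -0.044025)
P(v, K) = -7/159 + K + v (P(v, K) = (v + K) - 7/159 = (K + v) - 7/159 = -7/159 + K + v)
P(U(k(2, -5)), -21)*(-121) = (-7/159 - 21 + 2/(-7 + (-9 + 4*(-5)²)))*(-121) = (-7/159 - 21 + 2/(-7 + (-9 + 4*25)))*(-121) = (-7/159 - 21 + 2/(-7 + (-9 + 100)))*(-121) = (-7/159 - 21 + 2/(-7 + 91))*(-121) = (-7/159 - 21 + 2/84)*(-121) = (-7/159 - 21 + 2*(1/84))*(-121) = (-7/159 - 21 + 1/42)*(-121) = -15597/742*(-121) = 1887237/742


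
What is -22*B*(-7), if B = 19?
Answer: 2926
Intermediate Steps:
-22*B*(-7) = -22*19*(-7) = -418*(-7) = 2926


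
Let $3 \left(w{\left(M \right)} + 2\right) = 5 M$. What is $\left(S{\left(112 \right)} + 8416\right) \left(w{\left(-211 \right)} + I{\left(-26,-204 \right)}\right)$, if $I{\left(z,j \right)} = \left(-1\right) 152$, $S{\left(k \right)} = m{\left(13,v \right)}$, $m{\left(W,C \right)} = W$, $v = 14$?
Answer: $- \frac{12786793}{3} \approx -4.2623 \cdot 10^{6}$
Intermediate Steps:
$w{\left(M \right)} = -2 + \frac{5 M}{3}$
$S{\left(k \right)} = 13$
$I{\left(z,j \right)} = -152$
$\left(S{\left(112 \right)} + 8416\right) \left(w{\left(-211 \right)} + I{\left(-26,-204 \right)}\right) = \left(13 + 8416\right) \left(\left(-2 + \frac{5}{3} \left(-211\right)\right) - 152\right) = 8429 \left(\left(-2 - \frac{1055}{3}\right) - 152\right) = 8429 \left(- \frac{1061}{3} - 152\right) = 8429 \left(- \frac{1517}{3}\right) = - \frac{12786793}{3}$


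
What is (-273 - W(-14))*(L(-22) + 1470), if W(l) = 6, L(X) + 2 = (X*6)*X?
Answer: -1219788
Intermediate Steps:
L(X) = -2 + 6*X² (L(X) = -2 + (X*6)*X = -2 + (6*X)*X = -2 + 6*X²)
(-273 - W(-14))*(L(-22) + 1470) = (-273 - 1*6)*((-2 + 6*(-22)²) + 1470) = (-273 - 6)*((-2 + 6*484) + 1470) = -279*((-2 + 2904) + 1470) = -279*(2902 + 1470) = -279*4372 = -1219788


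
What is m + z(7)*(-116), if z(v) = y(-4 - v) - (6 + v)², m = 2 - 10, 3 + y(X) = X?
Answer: 21220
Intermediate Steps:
y(X) = -3 + X
m = -8
z(v) = -7 - v - (6 + v)² (z(v) = (-3 + (-4 - v)) - (6 + v)² = (-7 - v) - (6 + v)² = -7 - v - (6 + v)²)
m + z(7)*(-116) = -8 + (-7 - 1*7 - (6 + 7)²)*(-116) = -8 + (-7 - 7 - 1*13²)*(-116) = -8 + (-7 - 7 - 1*169)*(-116) = -8 + (-7 - 7 - 169)*(-116) = -8 - 183*(-116) = -8 + 21228 = 21220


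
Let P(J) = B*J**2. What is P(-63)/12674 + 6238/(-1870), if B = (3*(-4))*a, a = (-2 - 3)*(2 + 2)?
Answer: 425556697/5925095 ≈ 71.823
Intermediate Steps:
a = -20 (a = -5*4 = -20)
B = 240 (B = (3*(-4))*(-20) = -12*(-20) = 240)
P(J) = 240*J**2
P(-63)/12674 + 6238/(-1870) = (240*(-63)**2)/12674 + 6238/(-1870) = (240*3969)*(1/12674) + 6238*(-1/1870) = 952560*(1/12674) - 3119/935 = 476280/6337 - 3119/935 = 425556697/5925095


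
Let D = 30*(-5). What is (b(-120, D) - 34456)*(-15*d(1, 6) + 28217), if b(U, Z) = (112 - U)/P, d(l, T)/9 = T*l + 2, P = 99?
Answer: -8414719904/9 ≈ -9.3497e+8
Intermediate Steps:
d(l, T) = 18 + 9*T*l (d(l, T) = 9*(T*l + 2) = 9*(2 + T*l) = 18 + 9*T*l)
D = -150
b(U, Z) = 112/99 - U/99 (b(U, Z) = (112 - U)/99 = (112 - U)*(1/99) = 112/99 - U/99)
(b(-120, D) - 34456)*(-15*d(1, 6) + 28217) = ((112/99 - 1/99*(-120)) - 34456)*(-15*(18 + 9*6*1) + 28217) = ((112/99 + 40/33) - 34456)*(-15*(18 + 54) + 28217) = (232/99 - 34456)*(-15*72 + 28217) = -3410912*(-1080 + 28217)/99 = -3410912/99*27137 = -8414719904/9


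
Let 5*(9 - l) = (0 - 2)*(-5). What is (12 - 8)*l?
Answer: 28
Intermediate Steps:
l = 7 (l = 9 - (0 - 2)*(-5)/5 = 9 - (-2)*(-5)/5 = 9 - ⅕*10 = 9 - 2 = 7)
(12 - 8)*l = (12 - 8)*7 = 4*7 = 28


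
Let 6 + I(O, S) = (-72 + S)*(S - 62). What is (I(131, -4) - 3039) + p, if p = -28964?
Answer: -26993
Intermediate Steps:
I(O, S) = -6 + (-72 + S)*(-62 + S) (I(O, S) = -6 + (-72 + S)*(S - 62) = -6 + (-72 + S)*(-62 + S))
(I(131, -4) - 3039) + p = ((4458 + (-4)**2 - 134*(-4)) - 3039) - 28964 = ((4458 + 16 + 536) - 3039) - 28964 = (5010 - 3039) - 28964 = 1971 - 28964 = -26993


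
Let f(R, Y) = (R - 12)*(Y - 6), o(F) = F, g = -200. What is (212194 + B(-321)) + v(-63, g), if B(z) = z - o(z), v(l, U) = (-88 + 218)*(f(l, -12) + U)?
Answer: 361694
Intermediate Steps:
f(R, Y) = (-12 + R)*(-6 + Y)
v(l, U) = 28080 - 2340*l + 130*U (v(l, U) = (-88 + 218)*((72 - 12*(-12) - 6*l + l*(-12)) + U) = 130*((72 + 144 - 6*l - 12*l) + U) = 130*((216 - 18*l) + U) = 130*(216 + U - 18*l) = 28080 - 2340*l + 130*U)
B(z) = 0 (B(z) = z - z = 0)
(212194 + B(-321)) + v(-63, g) = (212194 + 0) + (28080 - 2340*(-63) + 130*(-200)) = 212194 + (28080 + 147420 - 26000) = 212194 + 149500 = 361694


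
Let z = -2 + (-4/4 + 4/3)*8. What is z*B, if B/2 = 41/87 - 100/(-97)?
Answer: 50708/25317 ≈ 2.0029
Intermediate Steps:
B = 25354/8439 (B = 2*(41/87 - 100/(-97)) = 2*(41*(1/87) - 100*(-1/97)) = 2*(41/87 + 100/97) = 2*(12677/8439) = 25354/8439 ≈ 3.0044)
z = ⅔ (z = -2 + (-4*¼ + 4*(⅓))*8 = -2 + (-1 + 4/3)*8 = -2 + (⅓)*8 = -2 + 8/3 = ⅔ ≈ 0.66667)
z*B = (⅔)*(25354/8439) = 50708/25317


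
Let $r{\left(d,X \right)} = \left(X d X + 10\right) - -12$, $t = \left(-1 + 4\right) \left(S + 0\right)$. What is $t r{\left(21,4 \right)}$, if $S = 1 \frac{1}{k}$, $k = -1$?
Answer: $-1074$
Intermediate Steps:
$S = -1$ ($S = 1 \frac{1}{-1} = 1 \left(-1\right) = -1$)
$t = -3$ ($t = \left(-1 + 4\right) \left(-1 + 0\right) = 3 \left(-1\right) = -3$)
$r{\left(d,X \right)} = 22 + d X^{2}$ ($r{\left(d,X \right)} = \left(d X^{2} + 10\right) + 12 = \left(10 + d X^{2}\right) + 12 = 22 + d X^{2}$)
$t r{\left(21,4 \right)} = - 3 \left(22 + 21 \cdot 4^{2}\right) = - 3 \left(22 + 21 \cdot 16\right) = - 3 \left(22 + 336\right) = \left(-3\right) 358 = -1074$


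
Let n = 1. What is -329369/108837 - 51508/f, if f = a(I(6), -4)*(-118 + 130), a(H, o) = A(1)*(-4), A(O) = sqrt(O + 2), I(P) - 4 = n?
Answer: -329369/108837 + 12877*sqrt(3)/36 ≈ 616.52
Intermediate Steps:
I(P) = 5 (I(P) = 4 + 1 = 5)
A(O) = sqrt(2 + O)
a(H, o) = -4*sqrt(3) (a(H, o) = sqrt(2 + 1)*(-4) = sqrt(3)*(-4) = -4*sqrt(3))
f = -48*sqrt(3) (f = (-4*sqrt(3))*(-118 + 130) = -4*sqrt(3)*12 = -48*sqrt(3) ≈ -83.138)
-329369/108837 - 51508/f = -329369/108837 - 51508*(-sqrt(3)/144) = -329369*1/108837 - (-12877)*sqrt(3)/36 = -329369/108837 + 12877*sqrt(3)/36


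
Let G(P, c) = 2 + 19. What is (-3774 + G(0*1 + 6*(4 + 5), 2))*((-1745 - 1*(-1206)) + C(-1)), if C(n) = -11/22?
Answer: 4049487/2 ≈ 2.0247e+6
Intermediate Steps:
C(n) = -½ (C(n) = -11*1/22 = -½)
G(P, c) = 21
(-3774 + G(0*1 + 6*(4 + 5), 2))*((-1745 - 1*(-1206)) + C(-1)) = (-3774 + 21)*((-1745 - 1*(-1206)) - ½) = -3753*((-1745 + 1206) - ½) = -3753*(-539 - ½) = -3753*(-1079/2) = 4049487/2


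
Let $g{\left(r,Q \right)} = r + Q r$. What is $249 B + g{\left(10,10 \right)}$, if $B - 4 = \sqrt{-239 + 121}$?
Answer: $1106 + 249 i \sqrt{118} \approx 1106.0 + 2704.8 i$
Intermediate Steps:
$B = 4 + i \sqrt{118}$ ($B = 4 + \sqrt{-239 + 121} = 4 + \sqrt{-118} = 4 + i \sqrt{118} \approx 4.0 + 10.863 i$)
$249 B + g{\left(10,10 \right)} = 249 \left(4 + i \sqrt{118}\right) + 10 \left(1 + 10\right) = \left(996 + 249 i \sqrt{118}\right) + 10 \cdot 11 = \left(996 + 249 i \sqrt{118}\right) + 110 = 1106 + 249 i \sqrt{118}$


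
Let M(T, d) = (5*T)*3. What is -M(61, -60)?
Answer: -915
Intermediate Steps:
M(T, d) = 15*T
-M(61, -60) = -15*61 = -1*915 = -915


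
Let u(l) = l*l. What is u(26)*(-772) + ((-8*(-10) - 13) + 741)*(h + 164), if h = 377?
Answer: -84744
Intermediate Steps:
u(l) = l²
u(26)*(-772) + ((-8*(-10) - 13) + 741)*(h + 164) = 26²*(-772) + ((-8*(-10) - 13) + 741)*(377 + 164) = 676*(-772) + ((80 - 13) + 741)*541 = -521872 + (67 + 741)*541 = -521872 + 808*541 = -521872 + 437128 = -84744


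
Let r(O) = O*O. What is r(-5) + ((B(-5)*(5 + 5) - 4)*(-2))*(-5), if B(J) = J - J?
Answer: -15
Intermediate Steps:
r(O) = O²
B(J) = 0
r(-5) + ((B(-5)*(5 + 5) - 4)*(-2))*(-5) = (-5)² + ((0*(5 + 5) - 4)*(-2))*(-5) = 25 + ((0*10 - 4)*(-2))*(-5) = 25 + ((0 - 4)*(-2))*(-5) = 25 - 4*(-2)*(-5) = 25 + 8*(-5) = 25 - 40 = -15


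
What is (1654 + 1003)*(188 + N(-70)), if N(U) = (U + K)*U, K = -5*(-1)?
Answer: 12588866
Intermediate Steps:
K = 5
N(U) = U*(5 + U) (N(U) = (U + 5)*U = (5 + U)*U = U*(5 + U))
(1654 + 1003)*(188 + N(-70)) = (1654 + 1003)*(188 - 70*(5 - 70)) = 2657*(188 - 70*(-65)) = 2657*(188 + 4550) = 2657*4738 = 12588866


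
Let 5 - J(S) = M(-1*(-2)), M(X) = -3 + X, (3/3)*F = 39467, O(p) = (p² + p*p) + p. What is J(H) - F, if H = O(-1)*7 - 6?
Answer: -39461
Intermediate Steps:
O(p) = p + 2*p² (O(p) = (p² + p²) + p = 2*p² + p = p + 2*p²)
F = 39467
H = 1 (H = -(1 + 2*(-1))*7 - 6 = -(1 - 2)*7 - 6 = -1*(-1)*7 - 6 = 1*7 - 6 = 7 - 6 = 1)
J(S) = 6 (J(S) = 5 - (-3 - 1*(-2)) = 5 - (-3 + 2) = 5 - 1*(-1) = 5 + 1 = 6)
J(H) - F = 6 - 1*39467 = 6 - 39467 = -39461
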